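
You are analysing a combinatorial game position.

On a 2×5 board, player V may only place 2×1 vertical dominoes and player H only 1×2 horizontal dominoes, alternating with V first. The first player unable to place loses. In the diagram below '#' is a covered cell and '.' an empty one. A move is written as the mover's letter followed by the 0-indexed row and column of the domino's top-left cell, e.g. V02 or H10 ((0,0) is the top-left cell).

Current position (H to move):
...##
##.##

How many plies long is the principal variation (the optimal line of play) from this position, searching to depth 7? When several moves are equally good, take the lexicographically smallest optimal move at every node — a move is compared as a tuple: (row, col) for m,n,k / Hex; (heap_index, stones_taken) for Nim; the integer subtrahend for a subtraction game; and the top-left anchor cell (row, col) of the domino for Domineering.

ply 1, H at ...##/##.## | H00=-1→##.##/##.##; H01=+1→.####/##.##*
ply 2: .####/##.## is terminal -1 (V); from ...##/##.## depth 7

PV length from [...##/##.##]: 1 ply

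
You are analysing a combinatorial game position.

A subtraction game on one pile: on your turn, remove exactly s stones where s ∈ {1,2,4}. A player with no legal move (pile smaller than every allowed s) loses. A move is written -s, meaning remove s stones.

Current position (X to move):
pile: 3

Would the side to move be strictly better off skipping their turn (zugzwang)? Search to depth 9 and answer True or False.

zugzwang(3, X) = True

p1 X@[3]: -1[2]-1* -2[1]-1
p2 O@[2]: -1[1]-1 -2[0]+1*
p3 X@[0] terminal -1; root [3] d9
pass branch (O moves first from the same position):
  | p1 O@[3]: -1[2]-1* -2[1]-1
  | p2 X@[2]: -1[1]-1 -2[0]+1*
  | p3 O@[0] terminal -1; root [3] d9
X moving scores -1; X passing scores +1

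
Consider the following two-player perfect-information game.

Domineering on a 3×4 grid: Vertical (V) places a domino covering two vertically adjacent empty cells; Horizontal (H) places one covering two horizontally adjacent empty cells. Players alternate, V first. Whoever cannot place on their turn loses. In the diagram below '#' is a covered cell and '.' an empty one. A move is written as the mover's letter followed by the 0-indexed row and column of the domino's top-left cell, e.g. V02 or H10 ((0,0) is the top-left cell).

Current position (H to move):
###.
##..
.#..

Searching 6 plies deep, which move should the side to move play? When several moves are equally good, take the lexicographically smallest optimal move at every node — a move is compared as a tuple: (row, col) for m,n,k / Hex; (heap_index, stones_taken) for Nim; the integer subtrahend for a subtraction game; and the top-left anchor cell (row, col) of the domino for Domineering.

H's best at [###./##../.#..]: H12

ply 1, H at ###./##../.#.. | H12=+1→###./####/.#..*; H22=-1→###./##../.###
ply 2: ###./####/.#.. is terminal -1 (V); from ###./##../.#.. depth 6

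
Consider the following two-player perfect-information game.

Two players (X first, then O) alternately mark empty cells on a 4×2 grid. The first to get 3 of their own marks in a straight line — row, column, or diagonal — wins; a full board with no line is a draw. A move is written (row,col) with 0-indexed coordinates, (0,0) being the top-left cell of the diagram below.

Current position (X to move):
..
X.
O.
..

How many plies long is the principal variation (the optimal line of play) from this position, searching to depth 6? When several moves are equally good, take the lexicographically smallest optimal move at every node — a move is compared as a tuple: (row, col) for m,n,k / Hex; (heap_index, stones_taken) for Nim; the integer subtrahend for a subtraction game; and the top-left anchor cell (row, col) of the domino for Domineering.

p1 X@[../X./O./..]: (0,0)[X./X./O./..]+0* (0,1)[.X/X./O./..]+0 (1,1)[../XX/O./..]+0 (2,1)[../X./OX/..]+0 (3,0)[../X./O./X.]+0 (3,1)[../X./O./.X]+0
p2 O@[X./X./O./..]: (0,1)[XO/X./O./..]+0* (1,1)[X./XO/O./..]+0 (2,1)[X./X./OO/..]+0 (3,0)[X./X./O./O.]+0 (3,1)[X./X./O./.O]+0
p3 X@[XO/X./O./..]: (1,1)[XO/XX/O./..]+0* (2,1)[XO/X./OX/..]+0 (3,0)[XO/X./O./X.]+0 (3,1)[XO/X./O./.X]+0
p4 O@[XO/XX/O./..]: (2,1)[XO/XX/OO/..]+0* (3,0)[XO/XX/O./O.]+0 (3,1)[XO/XX/O./.O]+0
p5 X@[XO/XX/OO/..]: (3,0)[XO/XX/OO/X.]+0* (3,1)[XO/XX/OO/.X]+0
p6 O@[XO/XX/OO/X.]: (3,1)[XO/XX/OO/XO]+0*
p7 X@[XO/XX/OO/XO] terminal +0; root [../X./O./..] d6

PV length from [../X./O./..]: 6 plies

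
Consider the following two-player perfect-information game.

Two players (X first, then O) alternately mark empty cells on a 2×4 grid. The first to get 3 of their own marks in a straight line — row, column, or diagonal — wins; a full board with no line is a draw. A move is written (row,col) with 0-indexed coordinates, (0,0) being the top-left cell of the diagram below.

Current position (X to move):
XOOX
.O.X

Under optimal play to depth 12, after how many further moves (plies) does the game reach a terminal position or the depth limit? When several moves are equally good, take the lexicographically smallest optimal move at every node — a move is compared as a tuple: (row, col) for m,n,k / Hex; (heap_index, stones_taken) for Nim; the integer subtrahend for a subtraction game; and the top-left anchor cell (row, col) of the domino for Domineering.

[XOOX/.O.X] X move#1: (1,0):+0/XOOX/XO.X*, (1,2):+0/XOOX/.OXX
[XOOX/XO.X] O move#2: (1,2):+0/XOOX/XOOX*
[XOOX/XOOX] end (terminal +0, X#3); searched XOOX/.O.X to 12

PV length from [XOOX/.O.X]: 2 plies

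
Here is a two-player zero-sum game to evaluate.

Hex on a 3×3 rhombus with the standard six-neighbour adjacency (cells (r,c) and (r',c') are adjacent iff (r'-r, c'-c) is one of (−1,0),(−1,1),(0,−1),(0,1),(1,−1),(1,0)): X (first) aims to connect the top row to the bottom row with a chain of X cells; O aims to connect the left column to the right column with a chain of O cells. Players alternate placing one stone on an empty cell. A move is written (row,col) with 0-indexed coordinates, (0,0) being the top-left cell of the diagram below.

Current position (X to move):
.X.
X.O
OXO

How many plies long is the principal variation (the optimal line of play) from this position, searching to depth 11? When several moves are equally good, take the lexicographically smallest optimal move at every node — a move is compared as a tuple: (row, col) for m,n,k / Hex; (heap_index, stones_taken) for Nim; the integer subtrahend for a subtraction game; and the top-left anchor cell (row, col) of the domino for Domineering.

p1 X@[.X./X.O/OXO]: (0,0)[XX./X.O/OXO]-1 (0,2)[.XX/X.O/OXO]-1 (1,1)[.X./XXO/OXO]+1*
p2 O@[.X./XXO/OXO] terminal -1; root [.X./X.O/OXO] d11

PV length from [.X./X.O/OXO]: 1 ply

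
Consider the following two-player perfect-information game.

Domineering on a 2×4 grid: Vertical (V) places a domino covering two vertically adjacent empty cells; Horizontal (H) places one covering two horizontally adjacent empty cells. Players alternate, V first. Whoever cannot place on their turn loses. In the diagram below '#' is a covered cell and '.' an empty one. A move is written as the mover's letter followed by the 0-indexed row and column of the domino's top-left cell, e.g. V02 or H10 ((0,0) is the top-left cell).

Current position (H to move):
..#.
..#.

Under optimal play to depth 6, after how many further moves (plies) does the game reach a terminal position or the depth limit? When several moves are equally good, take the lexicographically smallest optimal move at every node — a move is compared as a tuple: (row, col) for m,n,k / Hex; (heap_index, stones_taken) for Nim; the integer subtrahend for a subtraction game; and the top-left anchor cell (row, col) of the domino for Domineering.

PV length from [..#./..#.]: 3 plies

[..#./..#.] H move#1: H00:+1/###./..#.*, H10:+1/..#./###.
[###./..#.] V move#2: V03:-1/####/..##*
[####/..##] H move#3: H10:+1/####/####*
[####/####] end (terminal -1, V#4); searched ..#./..#. to 6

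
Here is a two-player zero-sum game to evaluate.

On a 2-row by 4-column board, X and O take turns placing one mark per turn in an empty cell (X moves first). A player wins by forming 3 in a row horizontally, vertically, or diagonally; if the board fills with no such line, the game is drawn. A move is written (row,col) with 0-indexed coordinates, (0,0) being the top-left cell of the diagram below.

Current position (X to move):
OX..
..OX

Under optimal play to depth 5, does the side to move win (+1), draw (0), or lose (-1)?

value(OX../..OX, X) = 0

p1 X@[OX../..OX]: (0,2)[OXX./..OX]+0* (0,3)[OX.X/..OX]+0 (1,0)[OX../X.OX]+0 (1,1)[OX../.XOX]+0
p2 O@[OXX./..OX]: (0,3)[OXXO/..OX]+0* (1,0)[OXX./O.OX]-1 (1,1)[OXX./.OOX]-1
p3 X@[OXXO/..OX]: (1,0)[OXXO/X.OX]+0* (1,1)[OXXO/.XOX]+0
p4 O@[OXXO/X.OX]: (1,1)[OXXO/XOOX]+0*
p5 X@[OXXO/XOOX] terminal +0; root [OX../..OX] d5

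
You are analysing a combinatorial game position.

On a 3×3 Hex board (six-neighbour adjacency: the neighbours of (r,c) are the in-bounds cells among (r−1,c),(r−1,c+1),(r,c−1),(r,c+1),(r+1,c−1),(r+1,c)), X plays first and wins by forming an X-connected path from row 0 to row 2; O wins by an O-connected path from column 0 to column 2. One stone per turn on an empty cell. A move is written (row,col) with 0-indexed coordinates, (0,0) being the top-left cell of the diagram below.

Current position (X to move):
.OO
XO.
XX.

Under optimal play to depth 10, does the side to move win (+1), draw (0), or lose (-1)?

ply 1, X at .OO/XO./XX. | (0,0)=+1→XOO/XO./XX.*; (1,2)=-1→.OO/XOX/XX.; (2,2)=-1→.OO/XO./XXX
ply 2: XOO/XO./XX. is terminal -1 (O); from .OO/XO./XX. depth 10

value(.OO/XO./XX., X) = +1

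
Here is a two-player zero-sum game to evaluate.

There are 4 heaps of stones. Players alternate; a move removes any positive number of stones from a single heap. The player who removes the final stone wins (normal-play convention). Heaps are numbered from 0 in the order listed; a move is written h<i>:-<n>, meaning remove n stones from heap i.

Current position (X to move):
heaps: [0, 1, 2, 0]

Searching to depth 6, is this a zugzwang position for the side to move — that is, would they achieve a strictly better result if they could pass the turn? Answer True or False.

[(0,1,2,0)] X move#1: h1:-1:-1/(0,0,2,0), h2:-1:+1/(0,1,1,0)*, h2:-2:-1/(0,1,0,0)
[(0,1,1,0)] O move#2: h1:-1:-1/(0,0,1,0)*, h2:-1:-1/(0,1,0,0)
[(0,0,1,0)] X move#3: h2:-1:+1/(0,0,0,0)*
[(0,0,0,0)] end (terminal -1, O#4); searched (0,1,2,0) to 6
if X skipped the turn, O would face:
~ [(0,1,2,0)] O move#1: h1:-1:-1/(0,0,2,0), h2:-1:+1/(0,1,1,0)*, h2:-2:-1/(0,1,0,0)
~ [(0,1,1,0)] X move#2: h1:-1:-1/(0,0,1,0)*, h2:-1:-1/(0,1,0,0)
~ [(0,0,1,0)] O move#3: h2:-1:+1/(0,0,0,0)*
~ [(0,0,0,0)] end (terminal -1, X#4); searched (0,1,2,0) to 6
compare (X): move=+1 vs pass=-1

zugzwang((0,1,2,0), X) = False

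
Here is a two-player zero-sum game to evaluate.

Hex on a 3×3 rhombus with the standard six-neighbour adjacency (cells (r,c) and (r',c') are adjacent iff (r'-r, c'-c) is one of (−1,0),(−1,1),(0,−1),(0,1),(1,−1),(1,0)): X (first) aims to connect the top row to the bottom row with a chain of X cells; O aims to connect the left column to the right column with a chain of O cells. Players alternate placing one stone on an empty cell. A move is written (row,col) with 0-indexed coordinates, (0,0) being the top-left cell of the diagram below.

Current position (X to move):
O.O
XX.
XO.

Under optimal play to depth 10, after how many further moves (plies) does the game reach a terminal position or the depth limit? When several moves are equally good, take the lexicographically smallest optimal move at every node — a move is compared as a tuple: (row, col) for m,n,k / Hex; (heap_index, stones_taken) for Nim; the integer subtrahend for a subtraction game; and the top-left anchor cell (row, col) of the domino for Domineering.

PV length from [O.O/XX./XO.]: 1 ply

[O.O/XX./XO.] X move#1: (0,1):+1/OXO/XX./XO.*, (1,2):-1/O.O/XXX/XO., (2,2):-1/O.O/XX./XOX
[OXO/XX./XO.] end (terminal -1, O#2); searched O.O/XX./XO. to 10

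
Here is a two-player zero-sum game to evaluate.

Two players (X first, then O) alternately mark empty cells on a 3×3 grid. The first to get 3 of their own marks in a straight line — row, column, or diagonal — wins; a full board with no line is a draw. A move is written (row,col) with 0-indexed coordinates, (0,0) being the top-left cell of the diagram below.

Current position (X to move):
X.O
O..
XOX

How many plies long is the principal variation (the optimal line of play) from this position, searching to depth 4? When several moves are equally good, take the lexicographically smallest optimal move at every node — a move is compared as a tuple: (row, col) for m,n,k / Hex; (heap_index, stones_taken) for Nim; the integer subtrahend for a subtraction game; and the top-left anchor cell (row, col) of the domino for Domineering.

PV length from [X.O/O../XOX]: 1 ply

p1 X@[X.O/O../XOX]: (0,1)[XXO/O../XOX]+0 (1,1)[X.O/OX./XOX]+1* (1,2)[X.O/O.X/XOX]+0
p2 O@[X.O/OX./XOX] terminal -1; root [X.O/O../XOX] d4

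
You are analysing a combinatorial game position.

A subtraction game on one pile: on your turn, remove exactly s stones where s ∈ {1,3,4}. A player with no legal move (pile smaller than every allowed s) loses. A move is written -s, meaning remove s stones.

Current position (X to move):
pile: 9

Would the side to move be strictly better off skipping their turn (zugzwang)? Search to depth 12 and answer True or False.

ply 1, X at 9 | -1=-1→8*; -3=-1→6; -4=-1→5
ply 2, O at 8 | -1=+1→7*; -3=-1→5; -4=-1→4
ply 3, X at 7 | -1=-1→6*; -3=-1→4; -4=-1→3
ply 4, O at 6 | -1=-1→5; -3=-1→3; -4=+1→2*
ply 5, X at 2 | -1=-1→1*
ply 6, O at 1 | -1=+1→0*
ply 7: 0 is terminal -1 (X); from 9 depth 12
suppose X passes — search the same position with O to move:
pass> ply 1, O at 9 | -1=-1→8*; -3=-1→6; -4=-1→5
pass> ply 2, X at 8 | -1=+1→7*; -3=-1→5; -4=-1→4
pass> ply 3, O at 7 | -1=-1→6*; -3=-1→4; -4=-1→3
pass> ply 4, X at 6 | -1=-1→5; -3=-1→3; -4=+1→2*
pass> ply 5, O at 2 | -1=-1→1*
pass> ply 6, X at 1 | -1=+1→0*
pass> ply 7: 0 is terminal -1 (O); from 9 depth 12
for X: play -1, pass +1

zugzwang(9, X) = True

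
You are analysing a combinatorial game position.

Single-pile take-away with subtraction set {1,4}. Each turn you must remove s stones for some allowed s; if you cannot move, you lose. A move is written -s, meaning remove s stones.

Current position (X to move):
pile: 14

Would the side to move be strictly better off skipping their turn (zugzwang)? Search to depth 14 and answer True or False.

zugzwang(14, X) = False

[14] X move#1: -1:-1/13, -4:+1/10*
[10] O move#2: -1:-1/9*, -4:-1/6
[9] X move#3: -1:-1/8, -4:+1/5*
[5] O move#4: -1:-1/4*, -4:-1/1
[4] X move#5: -1:-1/3, -4:+1/0*
[0] end (terminal -1, O#6); searched 14 to 14
pass branch (O moves first from the same position):
  | [14] O move#1: -1:-1/13, -4:+1/10*
  | [10] X move#2: -1:-1/9*, -4:-1/6
  | [9] O move#3: -1:-1/8, -4:+1/5*
  | [5] X move#4: -1:-1/4*, -4:-1/1
  | [4] O move#5: -1:-1/3, -4:+1/0*
  | [0] end (terminal -1, X#6); searched 14 to 14
X moving scores +1; X passing scores -1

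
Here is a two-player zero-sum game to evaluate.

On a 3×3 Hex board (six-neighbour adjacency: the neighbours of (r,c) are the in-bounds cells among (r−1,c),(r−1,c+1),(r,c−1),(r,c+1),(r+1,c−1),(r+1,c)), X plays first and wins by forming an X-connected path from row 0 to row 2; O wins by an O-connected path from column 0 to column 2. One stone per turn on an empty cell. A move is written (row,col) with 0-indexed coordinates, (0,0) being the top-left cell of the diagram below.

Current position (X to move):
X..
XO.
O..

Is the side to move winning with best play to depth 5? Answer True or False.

p1 X@[X../XO./O..]: (0,1)[XX./XO./O..]-1* (0,2)[X.X/XO./O..]-1 (1,2)[X../XOX/O..]-1 (2,1)[X../XO./OX.]-1 (2,2)[X../XO./O.X]-1
p2 O@[XX./XO./O..]: (0,2)[XXO/XO./O..]+1* (1,2)[XX./XOO/O..]+1 (2,1)[XX./XO./OO.]+1 (2,2)[XX./XO./O.O]+1
p3 X@[XXO/XO./O..] terminal -1; root [X../XO./O..] d5

X winning at [X../XO./O..]: False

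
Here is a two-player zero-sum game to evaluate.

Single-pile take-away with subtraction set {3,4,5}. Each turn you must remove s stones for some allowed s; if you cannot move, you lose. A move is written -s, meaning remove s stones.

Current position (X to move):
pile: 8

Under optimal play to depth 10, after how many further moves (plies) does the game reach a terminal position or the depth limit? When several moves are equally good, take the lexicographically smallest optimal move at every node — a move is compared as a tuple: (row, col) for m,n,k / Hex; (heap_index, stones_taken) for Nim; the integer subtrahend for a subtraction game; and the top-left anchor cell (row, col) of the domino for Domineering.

p1 X@[8]: -3[5]-1* -4[4]-1 -5[3]-1
p2 O@[5]: -3[2]+1* -4[1]+1 -5[0]+1
p3 X@[2] terminal -1; root [8] d10

PV length from [8]: 2 plies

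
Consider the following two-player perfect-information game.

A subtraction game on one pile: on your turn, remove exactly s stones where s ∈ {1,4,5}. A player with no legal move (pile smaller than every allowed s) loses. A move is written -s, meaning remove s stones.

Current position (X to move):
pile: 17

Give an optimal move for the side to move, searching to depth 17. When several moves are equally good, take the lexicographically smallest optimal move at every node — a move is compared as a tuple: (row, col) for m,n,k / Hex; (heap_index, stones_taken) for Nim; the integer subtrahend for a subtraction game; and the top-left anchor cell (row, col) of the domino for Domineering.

X's best at [17]: -1

p1 X@[17]: -1[16]+1* -4[13]-1 -5[12]-1
p2 O@[16]: -1[15]-1* -4[12]-1 -5[11]-1
p3 X@[15]: -1[14]-1 -4[11]-1 -5[10]+1*
p4 O@[10]: -1[9]-1* -4[6]-1 -5[5]-1
p5 X@[9]: -1[8]+1* -4[5]-1 -5[4]-1
p6 O@[8]: -1[7]-1* -4[4]-1 -5[3]-1
p7 X@[7]: -1[6]-1 -4[3]-1 -5[2]+1*
p8 O@[2]: -1[1]-1*
p9 X@[1]: -1[0]+1*
p10 O@[0] terminal -1; root [17] d17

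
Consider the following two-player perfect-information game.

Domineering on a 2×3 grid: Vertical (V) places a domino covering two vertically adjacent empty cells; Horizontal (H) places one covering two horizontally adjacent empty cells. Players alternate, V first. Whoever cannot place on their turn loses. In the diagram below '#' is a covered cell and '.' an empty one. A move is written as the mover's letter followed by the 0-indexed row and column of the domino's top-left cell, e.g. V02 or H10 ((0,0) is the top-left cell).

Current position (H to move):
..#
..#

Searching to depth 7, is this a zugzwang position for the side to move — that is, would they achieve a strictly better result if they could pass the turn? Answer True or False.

ply 1, H at ..#/..# | H00=+1→###/..#*; H10=+1→..#/###
ply 2: ###/..# is terminal -1 (V); from ..#/..# depth 7
pass branch (V moves first from the same position):
  | ply 1, V at ..#/..# | V00=+1→#.#/#.#*; V01=+1→.##/.##
  | ply 2: #.#/#.# is terminal -1 (H); from ..#/..# depth 7
H moving scores +1; H passing scores -1

zugzwang(..#/..#, H) = False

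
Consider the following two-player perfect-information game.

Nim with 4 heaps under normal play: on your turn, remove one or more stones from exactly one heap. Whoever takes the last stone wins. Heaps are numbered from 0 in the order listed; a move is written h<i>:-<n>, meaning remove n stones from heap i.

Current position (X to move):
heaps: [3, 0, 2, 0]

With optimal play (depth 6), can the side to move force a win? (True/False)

X winning at [(3,0,2,0)]: True

ply 1, X at (3,0,2,0) | h0:-1=+1→(2,0,2,0)*; h0:-2=-1→(1,0,2,0); h0:-3=-1→(0,0,2,0); h2:-1=-1→(3,0,1,0); h2:-2=-1→(3,0,0,0)
ply 2, O at (2,0,2,0) | h0:-1=-1→(1,0,2,0)*; h0:-2=-1→(0,0,2,0); h2:-1=-1→(2,0,1,0); h2:-2=-1→(2,0,0,0)
ply 3, X at (1,0,2,0) | h0:-1=-1→(0,0,2,0); h2:-1=+1→(1,0,1,0)*; h2:-2=-1→(1,0,0,0)
ply 4, O at (1,0,1,0) | h0:-1=-1→(0,0,1,0)*; h2:-1=-1→(1,0,0,0)
ply 5, X at (0,0,1,0) | h2:-1=+1→(0,0,0,0)*
ply 6: (0,0,0,0) is terminal -1 (O); from (3,0,2,0) depth 6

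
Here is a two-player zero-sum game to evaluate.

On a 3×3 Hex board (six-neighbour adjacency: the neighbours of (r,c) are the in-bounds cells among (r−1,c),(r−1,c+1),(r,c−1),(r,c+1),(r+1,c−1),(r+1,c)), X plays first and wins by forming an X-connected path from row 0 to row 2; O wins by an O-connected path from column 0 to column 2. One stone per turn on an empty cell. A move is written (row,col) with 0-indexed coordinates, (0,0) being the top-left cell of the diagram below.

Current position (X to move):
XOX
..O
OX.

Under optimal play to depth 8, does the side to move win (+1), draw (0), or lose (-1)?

value(XOX/..O/OX., X) = +1

ply 1, X at XOX/..O/OX. | (1,0)=-1→XOX/X.O/OX.; (1,1)=+1→XOX/.XO/OX.*; (2,2)=-1→XOX/..O/OXX
ply 2: XOX/.XO/OX. is terminal -1 (O); from XOX/..O/OX. depth 8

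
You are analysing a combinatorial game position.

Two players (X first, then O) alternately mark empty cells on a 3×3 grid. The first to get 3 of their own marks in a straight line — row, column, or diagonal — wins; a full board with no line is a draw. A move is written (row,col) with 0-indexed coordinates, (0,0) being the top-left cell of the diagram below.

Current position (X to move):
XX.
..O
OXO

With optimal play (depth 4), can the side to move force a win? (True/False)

ply 1, X at XX./..O/OXO | (0,2)=+1→XXX/..O/OXO*; (1,0)=-1→XX./X.O/OXO; (1,1)=+1→XX./.XO/OXO
ply 2: XXX/..O/OXO is terminal -1 (O); from XX./..O/OXO depth 4

X winning at [XX./..O/OXO]: True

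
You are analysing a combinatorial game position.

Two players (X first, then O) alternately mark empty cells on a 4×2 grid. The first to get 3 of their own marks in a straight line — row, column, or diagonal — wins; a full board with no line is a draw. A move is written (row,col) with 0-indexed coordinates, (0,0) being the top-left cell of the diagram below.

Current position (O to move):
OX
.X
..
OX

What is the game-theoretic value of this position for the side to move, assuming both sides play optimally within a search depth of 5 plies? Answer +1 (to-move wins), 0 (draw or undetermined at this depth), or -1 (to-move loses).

value(OX/.X/../OX, O) = 0

ply 1, O at OX/.X/../OX | (1,0)=-1→OX/OX/../OX; (2,0)=-1→OX/.X/O./OX; (2,1)=+0→OX/.X/.O/OX*
ply 2, X at OX/.X/.O/OX | (1,0)=+0→OX/XX/.O/OX*; (2,0)=+0→OX/.X/XO/OX
ply 3, O at OX/XX/.O/OX | (2,0)=+0→OX/XX/OO/OX*
ply 4: OX/XX/OO/OX is terminal +0 (X); from OX/.X/../OX depth 5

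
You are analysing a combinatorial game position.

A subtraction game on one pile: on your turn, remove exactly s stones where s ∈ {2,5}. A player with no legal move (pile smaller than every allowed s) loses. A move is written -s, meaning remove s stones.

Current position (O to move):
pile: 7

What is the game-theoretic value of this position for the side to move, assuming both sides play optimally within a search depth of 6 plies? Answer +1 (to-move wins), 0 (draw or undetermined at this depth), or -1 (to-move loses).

value(7, O) = -1

p1 O@[7]: -2[5]-1* -5[2]-1
p2 X@[5]: -2[3]-1 -5[0]+1*
p3 O@[0] terminal -1; root [7] d6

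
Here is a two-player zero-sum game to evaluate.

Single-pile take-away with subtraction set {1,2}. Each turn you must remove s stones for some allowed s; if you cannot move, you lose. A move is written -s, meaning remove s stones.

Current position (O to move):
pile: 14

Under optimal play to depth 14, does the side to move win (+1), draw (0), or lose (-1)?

ply 1, O at 14 | -1=-1→13; -2=+1→12*
ply 2, X at 12 | -1=-1→11*; -2=-1→10
ply 3, O at 11 | -1=-1→10; -2=+1→9*
ply 4, X at 9 | -1=-1→8*; -2=-1→7
ply 5, O at 8 | -1=-1→7; -2=+1→6*
ply 6, X at 6 | -1=-1→5*; -2=-1→4
ply 7, O at 5 | -1=-1→4; -2=+1→3*
ply 8, X at 3 | -1=-1→2*; -2=-1→1
ply 9, O at 2 | -1=-1→1; -2=+1→0*
ply 10: 0 is terminal -1 (X); from 14 depth 14

value(14, O) = +1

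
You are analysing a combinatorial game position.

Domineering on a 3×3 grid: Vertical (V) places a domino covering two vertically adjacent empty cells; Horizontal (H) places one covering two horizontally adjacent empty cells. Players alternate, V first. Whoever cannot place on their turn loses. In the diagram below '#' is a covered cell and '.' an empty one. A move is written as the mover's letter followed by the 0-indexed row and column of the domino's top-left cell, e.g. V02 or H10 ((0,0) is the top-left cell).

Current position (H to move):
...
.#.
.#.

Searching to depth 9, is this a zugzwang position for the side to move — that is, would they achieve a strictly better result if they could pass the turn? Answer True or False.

zugzwang(.../.#./.#., H) = False

ply 1, H at .../.#./.#. | H00=-1→##./.#./.#.*; H01=-1→.##/.#./.#.
ply 2, V at ##./.#./.#. | V02=+1→###/.##/.#.*; V10=+1→##./##./##.; V12=+1→##./.##/.##
ply 3: ###/.##/.#. is terminal -1 (H); from .../.#./.#. depth 9
pass branch (V moves first from the same position):
  | ply 1, V at .../.#./.#. | V00=+1→#../##./.#.*; V02=+1→..#/.##/.#.; V10=+1→.../##./##.; V12=+1→.../.##/.##
  | ply 2, H at #../##./.#. | H01=-1→###/##./.#.*
  | ply 3, V at ###/##./.#. | V12=+1→###/###/.##*
  | ply 4: ###/###/.## is terminal -1 (H); from .../.#./.#. depth 9
H moving scores -1; H passing scores -1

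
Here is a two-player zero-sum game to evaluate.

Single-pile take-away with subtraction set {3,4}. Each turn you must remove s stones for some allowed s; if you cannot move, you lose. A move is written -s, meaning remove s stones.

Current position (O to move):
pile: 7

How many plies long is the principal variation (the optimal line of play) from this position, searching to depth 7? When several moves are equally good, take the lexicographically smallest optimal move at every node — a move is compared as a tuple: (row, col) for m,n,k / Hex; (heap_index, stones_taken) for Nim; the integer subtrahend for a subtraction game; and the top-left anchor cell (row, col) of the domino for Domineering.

PV length from [7]: 2 plies

p1 O@[7]: -3[4]-1* -4[3]-1
p2 X@[4]: -3[1]+1* -4[0]+1
p3 O@[1] terminal -1; root [7] d7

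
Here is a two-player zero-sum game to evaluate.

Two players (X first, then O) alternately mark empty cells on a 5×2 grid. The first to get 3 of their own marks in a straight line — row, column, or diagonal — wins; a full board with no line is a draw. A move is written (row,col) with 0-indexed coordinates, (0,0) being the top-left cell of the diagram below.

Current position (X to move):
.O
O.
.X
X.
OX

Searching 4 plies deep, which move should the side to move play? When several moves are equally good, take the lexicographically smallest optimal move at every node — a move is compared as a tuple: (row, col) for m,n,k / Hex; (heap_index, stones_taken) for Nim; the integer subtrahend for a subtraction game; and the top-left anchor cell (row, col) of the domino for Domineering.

X's best at [.O/O./.X/X./OX]: (3,1)

ply 1, X at .O/O./.X/X./OX | (0,0)=+0→XO/O./.X/X./OX; (1,1)=+0→.O/OX/.X/X./OX; (2,0)=+0→.O/O./XX/X./OX; (3,1)=+1→.O/O./.X/XX/OX*
ply 2: .O/O./.X/XX/OX is terminal -1 (O); from .O/O./.X/X./OX depth 4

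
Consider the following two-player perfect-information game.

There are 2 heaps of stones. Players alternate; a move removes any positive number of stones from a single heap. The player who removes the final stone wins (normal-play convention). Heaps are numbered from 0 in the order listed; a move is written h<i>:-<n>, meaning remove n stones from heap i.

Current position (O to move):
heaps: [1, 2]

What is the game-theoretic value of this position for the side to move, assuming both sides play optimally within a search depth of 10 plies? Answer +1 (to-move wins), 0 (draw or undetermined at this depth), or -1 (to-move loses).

p1 O@[(1,2)]: h0:-1[(0,2)]-1 h1:-1[(1,1)]+1* h1:-2[(1,0)]-1
p2 X@[(1,1)]: h0:-1[(0,1)]-1* h1:-1[(1,0)]-1
p3 O@[(0,1)]: h1:-1[(0,0)]+1*
p4 X@[(0,0)] terminal -1; root [(1,2)] d10

value((1,2), O) = +1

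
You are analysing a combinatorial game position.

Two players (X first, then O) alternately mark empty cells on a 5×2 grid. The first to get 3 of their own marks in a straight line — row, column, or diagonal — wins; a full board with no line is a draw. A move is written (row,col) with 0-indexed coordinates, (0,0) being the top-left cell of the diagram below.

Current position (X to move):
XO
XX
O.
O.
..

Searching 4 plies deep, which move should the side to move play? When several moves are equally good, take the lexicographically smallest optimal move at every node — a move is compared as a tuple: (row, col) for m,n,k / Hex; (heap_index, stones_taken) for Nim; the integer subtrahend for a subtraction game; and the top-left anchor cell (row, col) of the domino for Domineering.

X's best at [XO/XX/O./O./..]: (4,0)

p1 X@[XO/XX/O./O./..]: (2,1)[XO/XX/OX/O./..]-1 (3,1)[XO/XX/O./OX/..]-1 (4,0)[XO/XX/O./O./X.]+0* (4,1)[XO/XX/O./O./.X]-1
p2 O@[XO/XX/O./O./X.]: (2,1)[XO/XX/OO/O./X.]+0* (3,1)[XO/XX/O./OO/X.]+0 (4,1)[XO/XX/O./O./XO]+0
p3 X@[XO/XX/OO/O./X.]: (3,1)[XO/XX/OO/OX/X.]+0* (4,1)[XO/XX/OO/O./XX]+0
p4 O@[XO/XX/OO/OX/X.]: (4,1)[XO/XX/OO/OX/XO]+0*
p5 X@[XO/XX/OO/OX/XO] terminal +0; root [XO/XX/O./O./..] d4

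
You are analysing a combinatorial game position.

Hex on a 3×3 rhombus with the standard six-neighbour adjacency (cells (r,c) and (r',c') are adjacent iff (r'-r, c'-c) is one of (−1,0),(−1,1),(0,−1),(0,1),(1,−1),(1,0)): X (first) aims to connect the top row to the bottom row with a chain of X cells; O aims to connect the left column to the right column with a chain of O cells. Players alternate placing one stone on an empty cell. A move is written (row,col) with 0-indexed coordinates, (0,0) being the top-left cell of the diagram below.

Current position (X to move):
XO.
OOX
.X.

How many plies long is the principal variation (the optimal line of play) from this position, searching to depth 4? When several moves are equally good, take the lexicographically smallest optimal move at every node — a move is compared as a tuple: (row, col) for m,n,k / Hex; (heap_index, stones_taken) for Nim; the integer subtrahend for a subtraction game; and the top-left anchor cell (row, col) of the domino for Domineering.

PV length from [XO./OOX/.X.]: 1 ply

ply 1, X at XO./OOX/.X. | (0,2)=+1→XOX/OOX/.X.*; (2,0)=-1→XO./OOX/XX.; (2,2)=-1→XO./OOX/.XX
ply 2: XOX/OOX/.X. is terminal -1 (O); from XO./OOX/.X. depth 4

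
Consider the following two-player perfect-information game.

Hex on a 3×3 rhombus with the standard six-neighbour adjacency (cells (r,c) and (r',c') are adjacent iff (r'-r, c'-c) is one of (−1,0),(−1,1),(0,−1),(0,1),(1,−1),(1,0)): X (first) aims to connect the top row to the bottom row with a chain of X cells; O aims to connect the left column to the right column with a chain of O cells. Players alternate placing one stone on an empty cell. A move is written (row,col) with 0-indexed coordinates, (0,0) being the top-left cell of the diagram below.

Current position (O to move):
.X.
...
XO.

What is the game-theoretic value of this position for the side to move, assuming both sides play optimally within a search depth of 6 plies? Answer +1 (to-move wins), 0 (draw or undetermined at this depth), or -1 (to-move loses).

p1 O@[.X./.../XO.]: (0,0)[OX./.../XO.]-1* (0,2)[.XO/.../XO.]-1 (1,0)[.X./O../XO.]-1 (1,1)[.X./.O./XO.]-1 (1,2)[.X./..O/XO.]-1 (2,2)[.X./.../XOO]-1
p2 X@[OX./.../XO.]: (0,2)[OXX/.../XO.]+1* (1,0)[OX./X../XO.]+1 (1,1)[OX./.X./XO.]+1 (1,2)[OX./..X/XO.]+1 (2,2)[OX./.../XOX]+1
p3 O@[OXX/.../XO.]: (1,0)[OXX/O../XO.]-1* (1,1)[OXX/.O./XO.]-1 (1,2)[OXX/..O/XO.]-1 (2,2)[OXX/.../XOO]-1
p4 X@[OXX/O../XO.]: (1,1)[OXX/OX./XO.]+1* (1,2)[OXX/O.X/XO.]+1 (2,2)[OXX/O../XOX]+1
p5 O@[OXX/OX./XO.] terminal -1; root [.X./.../XO.] d6

value(.X./.../XO., O) = -1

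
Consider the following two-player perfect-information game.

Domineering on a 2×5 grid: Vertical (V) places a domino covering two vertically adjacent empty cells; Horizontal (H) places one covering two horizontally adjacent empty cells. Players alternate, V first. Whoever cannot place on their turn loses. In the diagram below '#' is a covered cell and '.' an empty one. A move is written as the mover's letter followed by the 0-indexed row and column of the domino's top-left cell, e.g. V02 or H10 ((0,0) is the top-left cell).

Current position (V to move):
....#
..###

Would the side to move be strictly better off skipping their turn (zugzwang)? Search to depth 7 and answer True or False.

p1 V@[....#/..###]: V00[#...#/#.###]-1 V01[.#..#/.####]+1*
p2 H@[.#..#/.####]: H02[.####/.####]-1*
p3 V@[.####/.####]: V00[#####/#####]+1*
p4 H@[#####/#####] terminal -1; root [....#/..###] d7
pass branch (H moves first from the same position):
  | p1 H@[....#/..###]: H00[##..#/..###]+1* H01[.##.#/..###]-1 H02[..###/..###]-1 H10[....#/#####]+1
  | p2 V@[##..#/..###] terminal -1; root [....#/..###] d7
V moving scores +1; V passing scores -1

zugzwang(....#/..###, V) = False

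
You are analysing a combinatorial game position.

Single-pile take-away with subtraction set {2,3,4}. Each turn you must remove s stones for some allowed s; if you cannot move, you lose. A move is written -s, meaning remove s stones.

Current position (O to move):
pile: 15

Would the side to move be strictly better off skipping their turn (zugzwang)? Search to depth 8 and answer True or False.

zugzwang(15, O) = False

p1 O@[15]: -2[13]+1* -3[12]+1 -4[11]-1
p2 X@[13]: -2[11]-1* -3[10]-1 -4[9]-1
p3 O@[11]: -2[9]-1 -3[8]-1 -4[7]+1*
p4 X@[7]: -2[5]-1* -3[4]-1 -4[3]-1
p5 O@[5]: -2[3]-1 -3[2]-1 -4[1]+1*
p6 X@[1] terminal -1; root [15] d8
pass branch (X moves first from the same position):
  | p1 X@[15]: -2[13]+1* -3[12]+1 -4[11]-1
  | p2 O@[13]: -2[11]-1* -3[10]-1 -4[9]-1
  | p3 X@[11]: -2[9]-1 -3[8]-1 -4[7]+1*
  | p4 O@[7]: -2[5]-1* -3[4]-1 -4[3]-1
  | p5 X@[5]: -2[3]-1 -3[2]-1 -4[1]+1*
  | p6 O@[1] terminal -1; root [15] d8
O moving scores +1; O passing scores -1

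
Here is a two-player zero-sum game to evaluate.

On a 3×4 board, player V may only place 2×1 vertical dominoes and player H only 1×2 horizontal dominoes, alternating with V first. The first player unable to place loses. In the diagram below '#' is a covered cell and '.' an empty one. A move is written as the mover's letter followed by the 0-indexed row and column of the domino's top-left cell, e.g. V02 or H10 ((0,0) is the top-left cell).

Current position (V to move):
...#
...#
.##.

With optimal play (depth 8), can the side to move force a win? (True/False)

p1 V@[...#/...#/.##.]: V00[#..#/#..#/.##.]-1 V01[.#.#/.#.#/.##.]+1* V02[..##/..##/.##.]-1 V10[...#/#..#/###.]-1
p2 H@[.#.#/.#.#/.##.] terminal -1; root [...#/...#/.##.] d8

V winning at [...#/...#/.##.]: True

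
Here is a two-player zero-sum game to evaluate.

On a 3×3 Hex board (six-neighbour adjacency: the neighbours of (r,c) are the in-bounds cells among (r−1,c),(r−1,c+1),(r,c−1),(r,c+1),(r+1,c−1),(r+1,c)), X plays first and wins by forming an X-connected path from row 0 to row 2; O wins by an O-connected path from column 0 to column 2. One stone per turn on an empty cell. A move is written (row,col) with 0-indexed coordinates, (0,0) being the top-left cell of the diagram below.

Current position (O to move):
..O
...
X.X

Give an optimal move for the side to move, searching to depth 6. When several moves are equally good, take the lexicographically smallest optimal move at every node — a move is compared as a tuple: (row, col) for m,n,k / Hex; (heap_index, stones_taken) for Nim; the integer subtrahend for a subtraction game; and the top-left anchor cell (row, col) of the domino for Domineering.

p1 O@[..O/.../X.X]: (0,0)[O.O/.../X.X]-1 (0,1)[.OO/.../X.X]+1* (1,0)[..O/O../X.X]+1 (1,1)[..O/.O./X.X]-1 (1,2)[..O/..O/X.X]-1 (2,1)[..O/.../XOX]-1
p2 X@[.OO/.../X.X]: (0,0)[XOO/.../X.X]-1* (1,0)[.OO/X../X.X]-1 (1,1)[.OO/.X./X.X]-1 (1,2)[.OO/..X/X.X]-1 (2,1)[.OO/.../XXX]-1
p3 O@[XOO/.../X.X]: (1,0)[XOO/O../X.X]+1* (1,1)[XOO/.O./X.X]-1 (1,2)[XOO/..O/X.X]-1 (2,1)[XOO/.../XOX]-1
p4 X@[XOO/O../X.X] terminal -1; root [..O/.../X.X] d6

O's best at [..O/.../X.X]: (0,1)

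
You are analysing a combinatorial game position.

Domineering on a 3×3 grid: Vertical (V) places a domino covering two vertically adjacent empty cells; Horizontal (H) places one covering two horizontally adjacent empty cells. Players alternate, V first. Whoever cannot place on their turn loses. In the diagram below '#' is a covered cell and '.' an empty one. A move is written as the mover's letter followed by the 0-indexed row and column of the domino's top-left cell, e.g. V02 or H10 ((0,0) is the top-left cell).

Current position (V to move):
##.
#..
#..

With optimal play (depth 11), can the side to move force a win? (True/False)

V winning at [##./#../#..]: True

p1 V@[##./#../#..]: V02[###/#.#/#..]-1 V11[##./##./##.]+1* V12[##./#.#/#.#]+1
p2 H@[##./##./##.] terminal -1; root [##./#../#..] d11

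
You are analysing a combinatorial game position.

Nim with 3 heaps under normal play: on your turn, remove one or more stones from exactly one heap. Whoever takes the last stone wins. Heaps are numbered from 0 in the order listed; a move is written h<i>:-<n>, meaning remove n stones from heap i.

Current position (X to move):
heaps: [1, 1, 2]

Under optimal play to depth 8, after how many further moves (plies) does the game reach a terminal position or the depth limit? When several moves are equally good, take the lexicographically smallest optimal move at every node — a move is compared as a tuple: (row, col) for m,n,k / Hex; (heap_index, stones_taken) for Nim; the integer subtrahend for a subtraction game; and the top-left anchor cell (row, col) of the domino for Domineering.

[(1,1,2)] X move#1: h0:-1:-1/(0,1,2), h1:-1:-1/(1,0,2), h2:-1:-1/(1,1,1), h2:-2:+1/(1,1,0)*
[(1,1,0)] O move#2: h0:-1:-1/(0,1,0)*, h1:-1:-1/(1,0,0)
[(0,1,0)] X move#3: h1:-1:+1/(0,0,0)*
[(0,0,0)] end (terminal -1, O#4); searched (1,1,2) to 8

PV length from [(1,1,2)]: 3 plies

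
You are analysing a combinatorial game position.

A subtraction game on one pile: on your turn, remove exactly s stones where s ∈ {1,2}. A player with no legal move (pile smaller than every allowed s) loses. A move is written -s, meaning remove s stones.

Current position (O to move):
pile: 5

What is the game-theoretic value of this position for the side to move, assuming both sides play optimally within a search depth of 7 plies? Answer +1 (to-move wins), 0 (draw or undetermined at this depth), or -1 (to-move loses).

value(5, O) = +1

ply 1, O at 5 | -1=-1→4; -2=+1→3*
ply 2, X at 3 | -1=-1→2*; -2=-1→1
ply 3, O at 2 | -1=-1→1; -2=+1→0*
ply 4: 0 is terminal -1 (X); from 5 depth 7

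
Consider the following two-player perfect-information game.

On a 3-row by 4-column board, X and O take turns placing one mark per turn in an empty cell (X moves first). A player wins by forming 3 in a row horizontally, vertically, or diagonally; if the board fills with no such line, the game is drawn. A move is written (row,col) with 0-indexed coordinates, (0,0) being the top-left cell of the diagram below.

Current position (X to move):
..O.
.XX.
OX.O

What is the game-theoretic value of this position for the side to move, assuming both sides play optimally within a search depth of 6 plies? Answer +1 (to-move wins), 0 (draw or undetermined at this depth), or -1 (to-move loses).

ply 1, X at ..O./.XX./OX.O | (0,0)=+1→X.O./.XX./OX.O*; (0,1)=+1→.XO./.XX./OX.O; (0,3)=+1→..OX/.XX./OX.O; (1,0)=+1→..O./XXX./OX.O; (1,3)=+1→..O./.XXX/OX.O; (2,2)=+1→..O./.XX./OXXO
ply 2, O at X.O./.XX./OX.O | (0,1)=-1→XOO./.XX./OX.O*; (0,3)=-1→X.OO/.XX./OX.O; (1,0)=-1→X.O./OXX./OX.O; (1,3)=-1→X.O./.XXO/OX.O; (2,2)=-1→X.O./.XX./OXOO
ply 3, X at XOO./.XX./OX.O | (0,3)=+1→XOOX/.XX./OX.O*; (1,0)=+1→XOO./XXX./OX.O; (1,3)=+1→XOO./.XXX/OX.O; (2,2)=+1→XOO./.XX./OXXO
ply 4: XOOX/.XX./OX.O is terminal -1 (O); from ..O./.XX./OX.O depth 6

value(..O./.XX./OX.O, X) = +1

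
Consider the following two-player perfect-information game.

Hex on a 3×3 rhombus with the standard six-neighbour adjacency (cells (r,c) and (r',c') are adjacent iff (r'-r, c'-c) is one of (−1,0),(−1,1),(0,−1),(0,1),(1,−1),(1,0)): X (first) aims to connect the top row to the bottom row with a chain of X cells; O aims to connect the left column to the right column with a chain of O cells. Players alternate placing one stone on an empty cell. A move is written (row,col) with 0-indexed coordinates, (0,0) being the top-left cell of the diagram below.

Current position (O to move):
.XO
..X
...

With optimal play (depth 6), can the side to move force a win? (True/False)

ply 1, O at .XO/..X/... | (0,0)=-1→OXO/..X/...; (1,0)=-1→.XO/O.X/...; (1,1)=+1→.XO/.OX/...*; (2,0)=-1→.XO/..X/O..; (2,1)=-1→.XO/..X/.O.; (2,2)=-1→.XO/..X/..O
ply 2, X at .XO/.OX/... | (0,0)=-1→XXO/.OX/...*; (1,0)=-1→.XO/XOX/...; (2,0)=-1→.XO/.OX/X..; (2,1)=-1→.XO/.OX/.X.; (2,2)=-1→.XO/.OX/..X
ply 3, O at XXO/.OX/... | (1,0)=+1→XXO/OOX/...*; (2,0)=+1→XXO/.OX/O..; (2,1)=+1→XXO/.OX/.O.; (2,2)=+1→XXO/.OX/..O
ply 4: XXO/OOX/... is terminal -1 (X); from .XO/..X/... depth 6

O winning at [.XO/..X/...]: True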